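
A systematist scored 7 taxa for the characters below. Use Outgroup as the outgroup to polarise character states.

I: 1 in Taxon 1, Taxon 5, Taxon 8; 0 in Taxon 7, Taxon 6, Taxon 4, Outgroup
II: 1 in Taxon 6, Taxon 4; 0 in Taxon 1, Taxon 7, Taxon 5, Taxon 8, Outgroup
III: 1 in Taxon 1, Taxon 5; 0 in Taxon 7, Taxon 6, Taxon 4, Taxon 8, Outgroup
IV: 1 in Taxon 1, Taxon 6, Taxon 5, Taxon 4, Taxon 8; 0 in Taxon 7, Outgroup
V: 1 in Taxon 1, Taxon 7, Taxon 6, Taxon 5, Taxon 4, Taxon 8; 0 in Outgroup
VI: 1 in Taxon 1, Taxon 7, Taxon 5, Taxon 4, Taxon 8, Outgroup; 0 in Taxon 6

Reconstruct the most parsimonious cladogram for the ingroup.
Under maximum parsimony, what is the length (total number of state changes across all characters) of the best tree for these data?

6

Character polarity is set by the outgroup: the derived state is whichever differs from the outgroup's state, so for VI the derived state is '0', and for the remaining characters it is '1'.
Only Taxon 1, Taxon 5, and Taxon 8 show the derived state '1' for I, supporting them as a clade.
II: derived state '1' in Taxon 4 and Taxon 6 only — synapomorphy for {Taxon 4, Taxon 6}.
III: derived state '1' in Taxon 1 and Taxon 5 only — synapomorphy for {Taxon 1, Taxon 5}.
Only Taxon 1, Taxon 4, Taxon 5, Taxon 6, and Taxon 8 show the derived state '1' for IV, supporting them as a clade.
V (derived state '1') is shared by all ingroup taxa — unites the whole ingroup.
VI: derived state '0' in Taxon 6 only — an autapomorphy, so it tells us nothing about relationships among taxa.
Most parsimonious ingroup topology: (Taxon 7,((Taxon 4,Taxon 6),(Taxon 8,(Taxon 1,Taxon 5)))).
Changes per character on this tree: I: 1; II: 1; III: 1; IV: 1; V: 1; VI: 1.
Total = 6.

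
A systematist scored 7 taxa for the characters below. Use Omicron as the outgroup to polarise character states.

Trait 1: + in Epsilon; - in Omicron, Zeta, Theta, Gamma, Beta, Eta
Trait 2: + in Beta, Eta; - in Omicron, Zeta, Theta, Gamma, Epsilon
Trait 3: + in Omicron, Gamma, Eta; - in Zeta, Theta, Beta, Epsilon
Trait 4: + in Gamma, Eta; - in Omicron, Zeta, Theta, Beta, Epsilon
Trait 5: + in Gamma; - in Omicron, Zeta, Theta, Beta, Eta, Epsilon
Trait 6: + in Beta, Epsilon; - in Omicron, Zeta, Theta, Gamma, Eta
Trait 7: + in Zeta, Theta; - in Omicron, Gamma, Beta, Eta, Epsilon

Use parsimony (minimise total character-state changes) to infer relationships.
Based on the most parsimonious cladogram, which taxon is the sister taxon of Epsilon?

Beta

Character polarity is set by the outgroup: the derived state is whichever differs from the outgroup's state, so for Trait 3 the derived state is '-', and for the remaining characters it is '+'.
Trait 1 (derived state '+') is unique to Epsilon (autapomorphy; uninformative for grouping).
Trait 2 (state '+') occurs in Beta and Eta but conflicts with the nesting implied by the other characters — most parsimoniously interpreted as homoplasy.
Trait 3 (derived state '-') is shared by Beta, Epsilon, Theta, and Zeta — a synapomorphy uniting that clade.
Trait 4 (derived state '+') is shared by Eta and Gamma — a synapomorphy uniting that clade.
Trait 5: derived state '+' in Gamma only — an autapomorphy, so it tells us nothing about relationships among taxa.
Trait 6: derived state '+' in Beta and Epsilon only — synapomorphy for {Beta, Epsilon}.
Trait 7: derived state '+' in Theta and Zeta only — synapomorphy for {Theta, Zeta}.
Most parsimonious ingroup topology: (((Zeta,Theta),(Beta,Epsilon)),(Gamma,Eta)).
Epsilon and Beta form a cherry on this tree, so they are sister taxa.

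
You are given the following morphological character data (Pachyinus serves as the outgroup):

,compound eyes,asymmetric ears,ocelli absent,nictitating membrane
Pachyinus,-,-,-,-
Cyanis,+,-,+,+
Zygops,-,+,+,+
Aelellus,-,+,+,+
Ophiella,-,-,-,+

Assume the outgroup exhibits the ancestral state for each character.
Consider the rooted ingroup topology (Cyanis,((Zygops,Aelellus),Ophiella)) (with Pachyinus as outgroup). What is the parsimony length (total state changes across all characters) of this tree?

5

Map each character onto (Cyanis,((Zygops,Aelellus),Ophiella)) (rooted by Pachyinus) and count the minimum state changes it requires (Fitch parsimony):
compound eyes: 1; asymmetric ears: 1; ocelli absent: 2; nictitating membrane: 1.
Total tree length = 5.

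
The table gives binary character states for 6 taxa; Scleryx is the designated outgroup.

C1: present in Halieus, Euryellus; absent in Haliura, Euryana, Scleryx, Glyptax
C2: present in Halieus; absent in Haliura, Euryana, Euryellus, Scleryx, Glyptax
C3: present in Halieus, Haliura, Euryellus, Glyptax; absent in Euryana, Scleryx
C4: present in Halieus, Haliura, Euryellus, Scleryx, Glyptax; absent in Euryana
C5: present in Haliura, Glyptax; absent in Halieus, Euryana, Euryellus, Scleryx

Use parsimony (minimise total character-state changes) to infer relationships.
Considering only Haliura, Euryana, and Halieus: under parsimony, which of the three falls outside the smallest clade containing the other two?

Character polarity is set by the outgroup: the derived state is whichever differs from the outgroup's state, so for C4 the derived state is 'absent', and for the remaining characters it is 'present'.
C1 (derived state 'present') is shared by Euryellus and Halieus — a synapomorphy uniting that clade.
C2: derived state 'present' in Halieus only — an autapomorphy, so it tells us nothing about relationships among taxa.
Only Euryellus, Glyptax, Halieus, and Haliura show the derived state 'present' for C3, supporting them as a clade.
C4 (derived state 'absent') is unique to Euryana (autapomorphy; uninformative for grouping).
C5: derived state 'present' in Glyptax and Haliura only — synapomorphy for {Glyptax, Haliura}.
Most parsimonious ingroup topology: (((Euryellus,Halieus),(Haliura,Glyptax)),Euryana).
Halieus and Haliura share a more recent common ancestor with each other than either does with Euryana, so Euryana is the least closely related of the three.

Euryana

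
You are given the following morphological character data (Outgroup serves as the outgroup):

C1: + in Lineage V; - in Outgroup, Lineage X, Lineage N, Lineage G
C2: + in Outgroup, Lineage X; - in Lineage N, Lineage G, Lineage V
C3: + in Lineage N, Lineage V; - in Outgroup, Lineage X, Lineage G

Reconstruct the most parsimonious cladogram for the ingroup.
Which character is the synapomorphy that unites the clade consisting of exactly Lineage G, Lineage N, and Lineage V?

C2

Character polarity is set by the outgroup: the derived state is whichever differs from the outgroup's state, so for C2 the derived state is '-', and for the remaining characters it is '+'.
C1 (derived state '+') is unique to Lineage V (autapomorphy; uninformative for grouping).
C2: derived state '-' in Lineage G, Lineage N, and Lineage V only — synapomorphy for {Lineage G, Lineage N, Lineage V}.
Only Lineage N and Lineage V show the derived state '+' for C3, supporting them as a clade.
Most parsimonious ingroup topology: (Lineage X,((Lineage N,Lineage V),Lineage G)).
The clade {Lineage G, Lineage N, Lineage V} is supported by C2: its derived state '-' occurs in exactly those taxa and in no other taxon (including the outgroup).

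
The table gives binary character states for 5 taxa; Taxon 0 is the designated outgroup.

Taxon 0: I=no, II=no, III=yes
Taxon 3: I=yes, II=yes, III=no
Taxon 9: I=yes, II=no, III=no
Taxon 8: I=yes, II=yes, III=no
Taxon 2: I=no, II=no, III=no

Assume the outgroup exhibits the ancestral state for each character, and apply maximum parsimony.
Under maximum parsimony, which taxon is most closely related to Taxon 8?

Taxon 3

Character polarity is set by the outgroup: the derived state is whichever differs from the outgroup's state, so for III the derived state is 'no', and for the remaining characters it is 'yes'.
Only Taxon 3, Taxon 8, and Taxon 9 show the derived state 'yes' for I, supporting them as a clade.
II (derived state 'yes') is shared by Taxon 3 and Taxon 8 — a synapomorphy uniting that clade.
III (derived state 'no') is shared by all ingroup taxa — unites the whole ingroup.
Most parsimonious ingroup topology: (((Taxon 3,Taxon 8),Taxon 9),Taxon 2).
Taxon 8 and Taxon 3 form a cherry on this tree, so they are sister taxa.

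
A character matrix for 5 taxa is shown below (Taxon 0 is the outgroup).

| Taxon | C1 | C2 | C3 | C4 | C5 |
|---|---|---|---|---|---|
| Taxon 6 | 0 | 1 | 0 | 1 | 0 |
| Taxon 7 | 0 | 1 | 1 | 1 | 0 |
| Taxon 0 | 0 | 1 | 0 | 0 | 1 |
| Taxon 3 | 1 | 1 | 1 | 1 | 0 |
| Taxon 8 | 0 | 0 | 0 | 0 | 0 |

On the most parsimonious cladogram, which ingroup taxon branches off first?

Taxon 8

Character polarity is set by the outgroup: the derived state is whichever differs from the outgroup's state, so for C2, C5 the derived state is '0', and for the remaining characters it is '1'.
C1: derived state '1' in Taxon 3 only — an autapomorphy, so it tells us nothing about relationships among taxa.
C2: derived state '0' in Taxon 8 only — an autapomorphy, so it tells us nothing about relationships among taxa.
Only Taxon 3 and Taxon 7 show the derived state '1' for C3, supporting them as a clade.
Only Taxon 3, Taxon 6, and Taxon 7 show the derived state '1' for C4, supporting them as a clade.
C5 (derived state '0') is shared by all ingroup taxa — unites the whole ingroup.
Most parsimonious ingroup topology: (((Taxon 3,Taxon 7),Taxon 6),Taxon 8).
Taxon 8 is sister to the clade containing all other ingroup taxa, so it is the earliest-diverging (most basal) ingroup lineage.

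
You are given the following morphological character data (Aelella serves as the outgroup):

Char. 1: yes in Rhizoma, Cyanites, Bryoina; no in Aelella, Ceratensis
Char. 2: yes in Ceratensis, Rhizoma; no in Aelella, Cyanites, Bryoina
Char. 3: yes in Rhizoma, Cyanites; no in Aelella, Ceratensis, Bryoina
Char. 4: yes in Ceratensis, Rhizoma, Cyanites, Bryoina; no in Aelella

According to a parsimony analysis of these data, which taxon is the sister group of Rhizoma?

The outgroup has state 'no' for every character, so 'yes' is the derived state throughout.
Char. 1: derived state 'yes' in Bryoina, Cyanites, and Rhizoma only — synapomorphy for {Bryoina, Cyanites, Rhizoma}.
Char. 2 (state 'yes') occurs in Ceratensis and Rhizoma but conflicts with the nesting implied by the other characters — most parsimoniously interpreted as homoplasy.
Char. 3: derived state 'yes' in Cyanites and Rhizoma only — synapomorphy for {Cyanites, Rhizoma}.
Char. 4 (derived state 'yes') is shared by all ingroup taxa — unites the whole ingroup.
Most parsimonious ingroup topology: (Ceratensis,((Rhizoma,Cyanites),Bryoina)).
Rhizoma and Cyanites form a cherry on this tree, so they are sister taxa.

Cyanites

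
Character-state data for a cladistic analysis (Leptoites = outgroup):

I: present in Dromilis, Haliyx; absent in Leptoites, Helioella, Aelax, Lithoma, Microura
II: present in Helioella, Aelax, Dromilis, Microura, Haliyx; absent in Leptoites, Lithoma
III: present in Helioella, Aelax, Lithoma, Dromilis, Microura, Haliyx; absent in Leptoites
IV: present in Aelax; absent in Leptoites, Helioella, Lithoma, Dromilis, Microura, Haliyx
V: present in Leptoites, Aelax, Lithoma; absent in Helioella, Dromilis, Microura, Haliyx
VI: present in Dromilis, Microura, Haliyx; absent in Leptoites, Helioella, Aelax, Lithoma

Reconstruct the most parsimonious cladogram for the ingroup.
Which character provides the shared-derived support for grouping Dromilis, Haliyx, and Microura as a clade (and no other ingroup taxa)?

Character polarity is set by the outgroup: the derived state is whichever differs from the outgroup's state, so for V the derived state is 'absent', and for the remaining characters it is 'present'.
I (derived state 'present') is shared by Dromilis and Haliyx — a synapomorphy uniting that clade.
Only Aelax, Dromilis, Haliyx, Helioella, and Microura show the derived state 'present' for II, supporting them as a clade.
All ingroup taxa share the derived state 'present' for III; it defines the ingroup but does not resolve relationships within it.
IV (derived state 'present') is unique to Aelax (autapomorphy; uninformative for grouping).
V (derived state 'absent') is shared by Dromilis, Haliyx, Helioella, and Microura — a synapomorphy uniting that clade.
VI (derived state 'present') is shared by Dromilis, Haliyx, and Microura — a synapomorphy uniting that clade.
Most parsimonious ingroup topology: (((Helioella,((Dromilis,Haliyx),Microura)),Aelax),Lithoma).
The clade {Dromilis, Haliyx, Microura} is supported by VI: its derived state 'present' occurs in exactly those taxa and in no other taxon (including the outgroup).

VI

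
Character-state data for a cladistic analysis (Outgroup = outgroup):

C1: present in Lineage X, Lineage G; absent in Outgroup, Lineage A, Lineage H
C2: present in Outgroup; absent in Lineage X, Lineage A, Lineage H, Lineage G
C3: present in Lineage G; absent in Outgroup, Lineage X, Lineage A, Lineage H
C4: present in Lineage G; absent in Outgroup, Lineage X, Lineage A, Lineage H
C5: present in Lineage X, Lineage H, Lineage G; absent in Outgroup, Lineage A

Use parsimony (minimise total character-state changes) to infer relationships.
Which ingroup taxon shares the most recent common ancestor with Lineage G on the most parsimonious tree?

Character polarity is set by the outgroup: the derived state is whichever differs from the outgroup's state, so for C2 the derived state is 'absent', and for the remaining characters it is 'present'.
C1 (derived state 'present') is shared by Lineage G and Lineage X — a synapomorphy uniting that clade.
C2 (derived state 'absent') is shared by all ingroup taxa — unites the whole ingroup.
C3: derived state 'present' in Lineage G only — an autapomorphy, so it tells us nothing about relationships among taxa.
C4: derived state 'present' in Lineage G only — an autapomorphy, so it tells us nothing about relationships among taxa.
C5 (derived state 'present') is shared by Lineage G, Lineage H, and Lineage X — a synapomorphy uniting that clade.
Most parsimonious ingroup topology: (((Lineage X,Lineage G),Lineage H),Lineage A).
Lineage G and Lineage X form a cherry on this tree, so they are sister taxa.

Lineage X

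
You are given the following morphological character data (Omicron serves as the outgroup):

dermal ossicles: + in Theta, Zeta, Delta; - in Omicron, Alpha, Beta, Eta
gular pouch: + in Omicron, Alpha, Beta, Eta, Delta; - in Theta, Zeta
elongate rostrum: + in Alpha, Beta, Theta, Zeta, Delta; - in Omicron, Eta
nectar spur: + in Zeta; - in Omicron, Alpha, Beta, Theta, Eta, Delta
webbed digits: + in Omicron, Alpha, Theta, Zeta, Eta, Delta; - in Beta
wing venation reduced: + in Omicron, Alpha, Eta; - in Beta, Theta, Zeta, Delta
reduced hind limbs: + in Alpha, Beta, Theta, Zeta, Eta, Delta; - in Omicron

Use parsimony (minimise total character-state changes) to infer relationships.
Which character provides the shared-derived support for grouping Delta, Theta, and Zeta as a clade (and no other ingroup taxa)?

Character polarity is set by the outgroup: the derived state is whichever differs from the outgroup's state, so for gular pouch, webbed digits, wing venation reduced the derived state is '-', and for the remaining characters it is '+'.
dermal ossicles: derived state '+' in Delta, Theta, and Zeta only — synapomorphy for {Delta, Theta, Zeta}.
gular pouch (derived state '-') is shared by Theta and Zeta — a synapomorphy uniting that clade.
elongate rostrum (derived state '+') is shared by Alpha, Beta, Delta, Theta, and Zeta — a synapomorphy uniting that clade.
nectar spur (derived state '+') is unique to Zeta (autapomorphy; uninformative for grouping).
webbed digits: derived state '-' in Beta only — an autapomorphy, so it tells us nothing about relationships among taxa.
wing venation reduced (derived state '-') is shared by Beta, Delta, Theta, and Zeta — a synapomorphy uniting that clade.
reduced hind limbs (derived state '+') is shared by all ingroup taxa — unites the whole ingroup.
Most parsimonious ingroup topology: ((Alpha,(Beta,((Theta,Zeta),Delta))),Eta).
The clade {Delta, Theta, Zeta} is supported by dermal ossicles: its derived state '+' occurs in exactly those taxa and in no other taxon (including the outgroup).

dermal ossicles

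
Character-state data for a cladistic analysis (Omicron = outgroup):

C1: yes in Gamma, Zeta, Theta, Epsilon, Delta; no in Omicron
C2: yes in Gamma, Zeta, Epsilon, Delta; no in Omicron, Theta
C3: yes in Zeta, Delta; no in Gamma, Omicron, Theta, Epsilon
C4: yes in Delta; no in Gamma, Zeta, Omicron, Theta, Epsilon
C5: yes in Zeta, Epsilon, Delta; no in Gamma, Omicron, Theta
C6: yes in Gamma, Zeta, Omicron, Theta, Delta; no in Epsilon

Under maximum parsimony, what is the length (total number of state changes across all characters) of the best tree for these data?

Character polarity is set by the outgroup: the derived state is whichever differs from the outgroup's state, so for C6 the derived state is 'no', and for the remaining characters it is 'yes'.
C1 (derived state 'yes') is shared by all ingroup taxa — unites the whole ingroup.
Only Delta, Epsilon, Gamma, and Zeta show the derived state 'yes' for C2, supporting them as a clade.
Only Delta and Zeta show the derived state 'yes' for C3, supporting them as a clade.
C4 (derived state 'yes') is unique to Delta (autapomorphy; uninformative for grouping).
Only Delta, Epsilon, and Zeta show the derived state 'yes' for C5, supporting them as a clade.
C6 (derived state 'no') is unique to Epsilon (autapomorphy; uninformative for grouping).
Most parsimonious ingroup topology: (((Epsilon,(Delta,Zeta)),Gamma),Theta).
Changes per character on this tree: C1: 1; C2: 1; C3: 1; C4: 1; C5: 1; C6: 1.
Total = 6.

6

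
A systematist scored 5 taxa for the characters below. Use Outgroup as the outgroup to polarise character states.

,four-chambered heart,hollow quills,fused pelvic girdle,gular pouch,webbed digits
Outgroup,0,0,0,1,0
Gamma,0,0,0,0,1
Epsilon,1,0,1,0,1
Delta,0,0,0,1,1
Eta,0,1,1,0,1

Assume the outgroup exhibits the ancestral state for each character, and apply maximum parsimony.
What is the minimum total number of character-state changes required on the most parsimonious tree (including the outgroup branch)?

5

Character polarity is set by the outgroup: the derived state is whichever differs from the outgroup's state, so for gular pouch the derived state is '0', and for the remaining characters it is '1'.
four-chambered heart: derived state '1' in Epsilon only — an autapomorphy, so it tells us nothing about relationships among taxa.
hollow quills (derived state '1') is unique to Eta (autapomorphy; uninformative for grouping).
Only Epsilon and Eta show the derived state '1' for fused pelvic girdle, supporting them as a clade.
Only Epsilon, Eta, and Gamma show the derived state '0' for gular pouch, supporting them as a clade.
webbed digits (derived state '1') is shared by all ingroup taxa — unites the whole ingroup.
Most parsimonious ingroup topology: ((Gamma,(Epsilon,Eta)),Delta).
Changes per character on this tree: four-chambered heart: 1; hollow quills: 1; fused pelvic girdle: 1; gular pouch: 1; webbed digits: 1.
Total = 5.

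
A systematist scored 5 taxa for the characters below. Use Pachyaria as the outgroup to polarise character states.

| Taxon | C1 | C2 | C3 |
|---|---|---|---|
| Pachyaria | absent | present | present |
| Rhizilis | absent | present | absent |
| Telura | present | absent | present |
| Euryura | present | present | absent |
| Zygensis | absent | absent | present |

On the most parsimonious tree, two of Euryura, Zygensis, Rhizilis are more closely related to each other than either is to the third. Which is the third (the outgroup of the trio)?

Zygensis

Character polarity is set by the outgroup: the derived state is whichever differs from the outgroup's state, so for C2, C3 the derived state is 'absent', and for the remaining characters it is 'present'.
C1 groups Euryura and Telura, which is incompatible with the clades supported by the remaining characters; treating it as convergent (homoplasy) costs fewer steps than any alternative tree.
C2: derived state 'absent' in Telura and Zygensis only — synapomorphy for {Telura, Zygensis}.
Only Euryura and Rhizilis show the derived state 'absent' for C3, supporting them as a clade.
Most parsimonious ingroup topology: ((Rhizilis,Euryura),(Telura,Zygensis)).
Rhizilis and Euryura share a more recent common ancestor with each other than either does with Zygensis, so Zygensis is the least closely related of the three.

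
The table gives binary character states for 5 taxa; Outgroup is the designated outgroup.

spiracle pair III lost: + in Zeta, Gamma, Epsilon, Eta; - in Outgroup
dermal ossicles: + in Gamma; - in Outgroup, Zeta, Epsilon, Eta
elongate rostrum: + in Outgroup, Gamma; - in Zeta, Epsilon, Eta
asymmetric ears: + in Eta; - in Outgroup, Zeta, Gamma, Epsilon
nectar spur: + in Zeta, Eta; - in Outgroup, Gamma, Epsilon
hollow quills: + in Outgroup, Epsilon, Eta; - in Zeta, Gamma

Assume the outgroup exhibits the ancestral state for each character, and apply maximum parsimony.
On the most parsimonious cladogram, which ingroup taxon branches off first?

Character polarity is set by the outgroup: the derived state is whichever differs from the outgroup's state, so for elongate rostrum, hollow quills the derived state is '-', and for the remaining characters it is '+'.
spiracle pair III lost (derived state '+') is shared by all ingroup taxa — unites the whole ingroup.
dermal ossicles (derived state '+') is unique to Gamma (autapomorphy; uninformative for grouping).
elongate rostrum (derived state '-') is shared by Epsilon, Eta, and Zeta — a synapomorphy uniting that clade.
asymmetric ears (derived state '+') is unique to Eta (autapomorphy; uninformative for grouping).
nectar spur (derived state '+') is shared by Eta and Zeta — a synapomorphy uniting that clade.
hollow quills (state '-') occurs in Gamma and Zeta but conflicts with the nesting implied by the other characters — most parsimoniously interpreted as homoplasy.
Most parsimonious ingroup topology: ((Epsilon,(Eta,Zeta)),Gamma).
Gamma is sister to the clade containing all other ingroup taxa, so it is the earliest-diverging (most basal) ingroup lineage.

Gamma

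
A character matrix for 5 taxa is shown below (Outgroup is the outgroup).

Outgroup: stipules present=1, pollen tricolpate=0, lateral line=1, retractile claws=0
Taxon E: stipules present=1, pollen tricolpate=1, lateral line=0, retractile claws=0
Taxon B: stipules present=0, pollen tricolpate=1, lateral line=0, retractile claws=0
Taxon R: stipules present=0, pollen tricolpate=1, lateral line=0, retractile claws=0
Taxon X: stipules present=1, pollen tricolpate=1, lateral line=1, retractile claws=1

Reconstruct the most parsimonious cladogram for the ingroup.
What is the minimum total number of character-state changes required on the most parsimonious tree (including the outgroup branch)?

Character polarity is set by the outgroup: the derived state is whichever differs from the outgroup's state, so for stipules present, lateral line the derived state is '0', and for the remaining characters it is '1'.
stipules present: derived state '0' in Taxon B and Taxon R only — synapomorphy for {Taxon B, Taxon R}.
All ingroup taxa share the derived state '1' for pollen tricolpate; it defines the ingroup but does not resolve relationships within it.
lateral line: derived state '0' in Taxon B, Taxon E, and Taxon R only — synapomorphy for {Taxon B, Taxon E, Taxon R}.
retractile claws (derived state '1') is unique to Taxon X (autapomorphy; uninformative for grouping).
Most parsimonious ingroup topology: ((Taxon E,(Taxon B,Taxon R)),Taxon X).
Changes per character on this tree: stipules present: 1; pollen tricolpate: 1; lateral line: 1; retractile claws: 1.
Total = 4.

4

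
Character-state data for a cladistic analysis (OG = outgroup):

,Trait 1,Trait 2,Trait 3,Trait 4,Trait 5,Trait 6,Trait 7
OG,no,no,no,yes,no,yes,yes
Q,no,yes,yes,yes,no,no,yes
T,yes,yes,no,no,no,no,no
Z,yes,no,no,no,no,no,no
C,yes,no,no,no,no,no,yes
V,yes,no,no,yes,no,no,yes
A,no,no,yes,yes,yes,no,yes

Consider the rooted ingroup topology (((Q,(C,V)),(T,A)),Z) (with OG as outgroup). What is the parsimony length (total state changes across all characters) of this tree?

Map each character onto (((Q,(C,V)),(T,A)),Z) (rooted by OG) and count the minimum state changes it requires (Fitch parsimony):
Trait 1: 3; Trait 2: 2; Trait 3: 2; Trait 4: 3; Trait 5: 1; Trait 6: 1; Trait 7: 2.
Total tree length = 14.

14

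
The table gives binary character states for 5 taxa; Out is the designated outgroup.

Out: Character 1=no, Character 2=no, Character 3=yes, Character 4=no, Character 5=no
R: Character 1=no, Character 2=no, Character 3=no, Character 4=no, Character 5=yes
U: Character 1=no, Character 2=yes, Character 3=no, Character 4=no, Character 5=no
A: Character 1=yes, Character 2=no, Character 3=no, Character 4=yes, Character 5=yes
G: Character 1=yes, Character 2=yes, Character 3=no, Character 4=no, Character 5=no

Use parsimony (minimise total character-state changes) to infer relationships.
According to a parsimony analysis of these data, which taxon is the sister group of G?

U

Character polarity is set by the outgroup: the derived state is whichever differs from the outgroup's state, so for Character 3 the derived state is 'no', and for the remaining characters it is 'yes'.
Character 1 (state 'yes') occurs in A and G but conflicts with the nesting implied by the other characters — most parsimoniously interpreted as homoplasy.
Only G and U show the derived state 'yes' for Character 2, supporting them as a clade.
All ingroup taxa share the derived state 'no' for Character 3; it defines the ingroup but does not resolve relationships within it.
Character 4 (derived state 'yes') is unique to A (autapomorphy; uninformative for grouping).
Character 5: derived state 'yes' in A and R only — synapomorphy for {A, R}.
Most parsimonious ingroup topology: ((R,A),(U,G)).
G and U form a cherry on this tree, so they are sister taxa.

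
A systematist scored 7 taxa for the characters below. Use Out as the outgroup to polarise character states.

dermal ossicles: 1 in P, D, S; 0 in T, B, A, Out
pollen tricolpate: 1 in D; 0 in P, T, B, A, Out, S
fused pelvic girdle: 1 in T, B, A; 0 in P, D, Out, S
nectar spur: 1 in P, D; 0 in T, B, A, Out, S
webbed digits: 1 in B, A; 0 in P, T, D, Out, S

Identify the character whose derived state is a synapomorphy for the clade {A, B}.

The outgroup has state '0' for every character, so '1' is the derived state throughout.
dermal ossicles: derived state '1' in D, P, and S only — synapomorphy for {D, P, S}.
pollen tricolpate (derived state '1') is unique to D (autapomorphy; uninformative for grouping).
Only A, B, and T show the derived state '1' for fused pelvic girdle, supporting them as a clade.
nectar spur (derived state '1') is shared by D and P — a synapomorphy uniting that clade.
webbed digits (derived state '1') is shared by A and B — a synapomorphy uniting that clade.
Most parsimonious ingroup topology: (((A,B),T),(S,(D,P))).
The clade {A, B} is supported by webbed digits: its derived state '1' occurs in exactly those taxa and in no other taxon (including the outgroup).

webbed digits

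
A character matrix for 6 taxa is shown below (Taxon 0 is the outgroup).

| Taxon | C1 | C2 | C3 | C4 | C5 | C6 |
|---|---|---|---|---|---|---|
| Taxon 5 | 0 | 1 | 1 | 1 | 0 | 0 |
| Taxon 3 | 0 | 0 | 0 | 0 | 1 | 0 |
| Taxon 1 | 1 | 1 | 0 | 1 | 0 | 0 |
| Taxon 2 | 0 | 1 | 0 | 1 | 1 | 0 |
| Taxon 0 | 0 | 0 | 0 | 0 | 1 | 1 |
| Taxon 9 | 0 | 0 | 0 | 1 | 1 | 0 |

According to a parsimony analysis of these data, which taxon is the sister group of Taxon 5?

Taxon 1

Character polarity is set by the outgroup: the derived state is whichever differs from the outgroup's state, so for C5, C6 the derived state is '0', and for the remaining characters it is '1'.
C1 (derived state '1') is unique to Taxon 1 (autapomorphy; uninformative for grouping).
C2 (derived state '1') is shared by Taxon 1, Taxon 2, and Taxon 5 — a synapomorphy uniting that clade.
C3 (derived state '1') is unique to Taxon 5 (autapomorphy; uninformative for grouping).
C4 (derived state '1') is shared by Taxon 1, Taxon 2, Taxon 5, and Taxon 9 — a synapomorphy uniting that clade.
C5 (derived state '0') is shared by Taxon 1 and Taxon 5 — a synapomorphy uniting that clade.
C6 (derived state '0') is shared by all ingroup taxa — unites the whole ingroup.
Most parsimonious ingroup topology: ((((Taxon 5,Taxon 1),Taxon 2),Taxon 9),Taxon 3).
Taxon 5 and Taxon 1 form a cherry on this tree, so they are sister taxa.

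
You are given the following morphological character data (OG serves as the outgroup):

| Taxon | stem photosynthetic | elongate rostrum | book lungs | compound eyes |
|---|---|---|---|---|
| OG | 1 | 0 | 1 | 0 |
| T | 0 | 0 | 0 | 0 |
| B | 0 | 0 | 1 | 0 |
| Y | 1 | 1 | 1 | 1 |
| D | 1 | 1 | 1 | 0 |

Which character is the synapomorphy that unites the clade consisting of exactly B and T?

Character polarity is set by the outgroup: the derived state is whichever differs from the outgroup's state, so for stem photosynthetic, book lungs the derived state is '0', and for the remaining characters it is '1'.
Only B and T show the derived state '0' for stem photosynthetic, supporting them as a clade.
elongate rostrum: derived state '1' in D and Y only — synapomorphy for {D, Y}.
book lungs (derived state '0') is unique to T (autapomorphy; uninformative for grouping).
compound eyes (derived state '1') is unique to Y (autapomorphy; uninformative for grouping).
Most parsimonious ingroup topology: ((T,B),(Y,D)).
The clade {B, T} is supported by stem photosynthetic: its derived state '0' occurs in exactly those taxa and in no other taxon (including the outgroup).

stem photosynthetic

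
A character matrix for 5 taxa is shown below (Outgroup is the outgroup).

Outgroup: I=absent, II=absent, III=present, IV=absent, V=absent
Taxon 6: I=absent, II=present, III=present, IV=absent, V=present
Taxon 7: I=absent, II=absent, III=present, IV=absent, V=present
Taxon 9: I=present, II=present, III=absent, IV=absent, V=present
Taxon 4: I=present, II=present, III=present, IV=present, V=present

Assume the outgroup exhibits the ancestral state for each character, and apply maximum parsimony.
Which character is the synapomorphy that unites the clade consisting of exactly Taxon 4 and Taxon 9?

Character polarity is set by the outgroup: the derived state is whichever differs from the outgroup's state, so for III the derived state is 'absent', and for the remaining characters it is 'present'.
I: derived state 'present' in Taxon 4 and Taxon 9 only — synapomorphy for {Taxon 4, Taxon 9}.
II (derived state 'present') is shared by Taxon 4, Taxon 6, and Taxon 9 — a synapomorphy uniting that clade.
III: derived state 'absent' in Taxon 9 only — an autapomorphy, so it tells us nothing about relationships among taxa.
IV (derived state 'present') is unique to Taxon 4 (autapomorphy; uninformative for grouping).
All ingroup taxa share the derived state 'present' for V; it defines the ingroup but does not resolve relationships within it.
Most parsimonious ingroup topology: ((Taxon 6,(Taxon 9,Taxon 4)),Taxon 7).
The clade {Taxon 4, Taxon 9} is supported by I: its derived state 'present' occurs in exactly those taxa and in no other taxon (including the outgroup).

I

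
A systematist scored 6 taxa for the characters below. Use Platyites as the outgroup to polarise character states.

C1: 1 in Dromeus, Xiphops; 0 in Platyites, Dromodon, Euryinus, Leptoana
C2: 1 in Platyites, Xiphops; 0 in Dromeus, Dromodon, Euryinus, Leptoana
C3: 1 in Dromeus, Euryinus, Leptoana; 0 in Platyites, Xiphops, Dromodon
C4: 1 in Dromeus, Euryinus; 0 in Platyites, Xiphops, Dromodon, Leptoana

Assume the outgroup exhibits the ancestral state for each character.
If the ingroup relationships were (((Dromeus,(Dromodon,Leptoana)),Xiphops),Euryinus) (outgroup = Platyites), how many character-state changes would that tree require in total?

9

Map each character onto (((Dromeus,(Dromodon,Leptoana)),Xiphops),Euryinus) (rooted by Platyites) and count the minimum state changes it requires (Fitch parsimony):
C1: 2; C2: 2; C3: 3; C4: 2.
Total tree length = 9.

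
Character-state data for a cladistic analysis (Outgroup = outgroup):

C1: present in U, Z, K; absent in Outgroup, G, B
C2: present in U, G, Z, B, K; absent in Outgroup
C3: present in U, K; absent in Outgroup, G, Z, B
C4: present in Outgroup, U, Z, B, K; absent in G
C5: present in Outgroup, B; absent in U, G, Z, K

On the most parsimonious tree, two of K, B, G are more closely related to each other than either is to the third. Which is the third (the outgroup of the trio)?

B

Character polarity is set by the outgroup: the derived state is whichever differs from the outgroup's state, so for C4, C5 the derived state is 'absent', and for the remaining characters it is 'present'.
C1: derived state 'present' in K, U, and Z only — synapomorphy for {K, U, Z}.
C2 (derived state 'present') is shared by all ingroup taxa — unites the whole ingroup.
C3 (derived state 'present') is shared by K and U — a synapomorphy uniting that clade.
C4 (derived state 'absent') is unique to G (autapomorphy; uninformative for grouping).
Only G, K, U, and Z show the derived state 'absent' for C5, supporting them as a clade.
Most parsimonious ingroup topology: ((((U,K),Z),G),B).
G and K share a more recent common ancestor with each other than either does with B, so B is the least closely related of the three.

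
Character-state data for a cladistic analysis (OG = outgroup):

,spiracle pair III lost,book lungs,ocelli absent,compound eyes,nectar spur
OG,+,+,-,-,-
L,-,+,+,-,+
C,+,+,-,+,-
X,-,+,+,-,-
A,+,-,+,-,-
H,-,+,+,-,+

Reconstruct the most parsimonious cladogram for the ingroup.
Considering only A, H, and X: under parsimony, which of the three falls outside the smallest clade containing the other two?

Character polarity is set by the outgroup: the derived state is whichever differs from the outgroup's state, so for spiracle pair III lost, book lungs the derived state is '-', and for the remaining characters it is '+'.
spiracle pair III lost: derived state '-' in H, L, and X only — synapomorphy for {H, L, X}.
book lungs: derived state '-' in A only — an autapomorphy, so it tells us nothing about relationships among taxa.
Only A, H, L, and X show the derived state '+' for ocelli absent, supporting them as a clade.
compound eyes: derived state '+' in C only — an autapomorphy, so it tells us nothing about relationships among taxa.
nectar spur: derived state '+' in H and L only — synapomorphy for {H, L}.
Most parsimonious ingroup topology: ((((L,H),X),A),C).
X and H share a more recent common ancestor with each other than either does with A, so A is the least closely related of the three.

A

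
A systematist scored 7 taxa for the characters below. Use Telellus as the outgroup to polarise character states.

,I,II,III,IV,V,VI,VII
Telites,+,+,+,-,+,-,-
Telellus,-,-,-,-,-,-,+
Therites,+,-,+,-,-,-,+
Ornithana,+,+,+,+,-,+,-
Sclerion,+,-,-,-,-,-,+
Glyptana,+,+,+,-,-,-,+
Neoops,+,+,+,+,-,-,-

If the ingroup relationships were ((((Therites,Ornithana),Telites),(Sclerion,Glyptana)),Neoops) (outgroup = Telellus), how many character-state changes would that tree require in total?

13

Map each character onto ((((Therites,Ornithana),Telites),(Sclerion,Glyptana)),Neoops) (rooted by Telellus) and count the minimum state changes it requires (Fitch parsimony):
I: 1; II: 3; III: 2; IV: 2; V: 1; VI: 1; VII: 3.
Total tree length = 13.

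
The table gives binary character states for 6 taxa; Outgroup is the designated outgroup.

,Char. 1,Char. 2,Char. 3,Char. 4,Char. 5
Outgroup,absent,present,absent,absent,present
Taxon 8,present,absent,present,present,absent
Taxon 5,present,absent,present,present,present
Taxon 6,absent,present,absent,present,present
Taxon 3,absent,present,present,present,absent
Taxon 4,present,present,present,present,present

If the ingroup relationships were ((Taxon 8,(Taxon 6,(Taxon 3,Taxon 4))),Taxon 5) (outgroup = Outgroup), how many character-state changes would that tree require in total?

Map each character onto ((Taxon 8,(Taxon 6,(Taxon 3,Taxon 4))),Taxon 5) (rooted by Outgroup) and count the minimum state changes it requires (Fitch parsimony):
Char. 1: 3; Char. 2: 2; Char. 3: 2; Char. 4: 1; Char. 5: 2.
Total tree length = 10.

10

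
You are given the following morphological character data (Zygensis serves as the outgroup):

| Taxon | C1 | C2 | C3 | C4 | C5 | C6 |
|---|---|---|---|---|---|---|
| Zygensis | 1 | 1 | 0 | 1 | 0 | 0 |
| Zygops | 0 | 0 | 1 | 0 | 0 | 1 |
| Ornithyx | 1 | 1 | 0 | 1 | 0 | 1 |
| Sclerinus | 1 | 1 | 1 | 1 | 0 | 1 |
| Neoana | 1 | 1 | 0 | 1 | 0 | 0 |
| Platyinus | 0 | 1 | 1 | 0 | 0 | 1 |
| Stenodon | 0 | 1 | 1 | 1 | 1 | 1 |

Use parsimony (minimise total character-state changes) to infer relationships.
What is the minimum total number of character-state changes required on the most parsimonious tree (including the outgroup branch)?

6

Character polarity is set by the outgroup: the derived state is whichever differs from the outgroup's state, so for C1, C2, C4 the derived state is '0', and for the remaining characters it is '1'.
Only Platyinus, Stenodon, and Zygops show the derived state '0' for C1, supporting them as a clade.
C2: derived state '0' in Zygops only — an autapomorphy, so it tells us nothing about relationships among taxa.
Only Platyinus, Sclerinus, Stenodon, and Zygops show the derived state '1' for C3, supporting them as a clade.
C4: derived state '0' in Platyinus and Zygops only — synapomorphy for {Platyinus, Zygops}.
C5: derived state '1' in Stenodon only — an autapomorphy, so it tells us nothing about relationships among taxa.
C6 (derived state '1') is shared by Ornithyx, Platyinus, Sclerinus, Stenodon, and Zygops — a synapomorphy uniting that clade.
Most parsimonious ingroup topology: (((((Zygops,Platyinus),Stenodon),Sclerinus),Ornithyx),Neoana).
Changes per character on this tree: C1: 1; C2: 1; C3: 1; C4: 1; C5: 1; C6: 1.
Total = 6.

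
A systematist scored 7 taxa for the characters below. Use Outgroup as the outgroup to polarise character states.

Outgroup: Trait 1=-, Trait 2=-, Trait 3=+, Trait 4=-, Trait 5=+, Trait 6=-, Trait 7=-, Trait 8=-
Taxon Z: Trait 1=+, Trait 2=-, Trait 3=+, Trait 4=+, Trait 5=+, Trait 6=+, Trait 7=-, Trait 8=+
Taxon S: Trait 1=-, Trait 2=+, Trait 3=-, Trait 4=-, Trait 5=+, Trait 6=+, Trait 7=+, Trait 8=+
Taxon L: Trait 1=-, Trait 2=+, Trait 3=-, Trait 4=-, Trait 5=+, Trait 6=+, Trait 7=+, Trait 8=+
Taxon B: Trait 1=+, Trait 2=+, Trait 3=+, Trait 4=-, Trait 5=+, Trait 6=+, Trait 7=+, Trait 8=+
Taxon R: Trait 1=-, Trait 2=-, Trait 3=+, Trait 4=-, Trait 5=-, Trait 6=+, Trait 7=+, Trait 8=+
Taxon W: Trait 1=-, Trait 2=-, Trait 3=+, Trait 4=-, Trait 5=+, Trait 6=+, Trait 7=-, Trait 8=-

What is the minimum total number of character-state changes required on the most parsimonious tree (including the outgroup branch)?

Character polarity is set by the outgroup: the derived state is whichever differs from the outgroup's state, so for Trait 3, Trait 5 the derived state is '-', and for the remaining characters it is '+'.
Trait 1 (state '+') occurs in Taxon B and Taxon Z but conflicts with the nesting implied by the other characters — most parsimoniously interpreted as homoplasy.
Trait 2 (derived state '+') is shared by Taxon B, Taxon L, and Taxon S — a synapomorphy uniting that clade.
Only Taxon L and Taxon S show the derived state '-' for Trait 3, supporting them as a clade.
Trait 4 (derived state '+') is unique to Taxon Z (autapomorphy; uninformative for grouping).
Trait 5: derived state '-' in Taxon R only — an autapomorphy, so it tells us nothing about relationships among taxa.
Trait 6 (derived state '+') is shared by all ingroup taxa — unites the whole ingroup.
Only Taxon B, Taxon L, Taxon R, and Taxon S show the derived state '+' for Trait 7, supporting them as a clade.
Only Taxon B, Taxon L, Taxon R, Taxon S, and Taxon Z show the derived state '+' for Trait 8, supporting them as a clade.
Most parsimonious ingroup topology: ((((Taxon B,(Taxon L,Taxon S)),Taxon R),Taxon Z),Taxon W).
Changes per character on this tree: Trait 1: 2; Trait 2: 1; Trait 3: 1; Trait 4: 1; Trait 5: 1; Trait 6: 1; Trait 7: 1; Trait 8: 1.
Total = 9.

9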